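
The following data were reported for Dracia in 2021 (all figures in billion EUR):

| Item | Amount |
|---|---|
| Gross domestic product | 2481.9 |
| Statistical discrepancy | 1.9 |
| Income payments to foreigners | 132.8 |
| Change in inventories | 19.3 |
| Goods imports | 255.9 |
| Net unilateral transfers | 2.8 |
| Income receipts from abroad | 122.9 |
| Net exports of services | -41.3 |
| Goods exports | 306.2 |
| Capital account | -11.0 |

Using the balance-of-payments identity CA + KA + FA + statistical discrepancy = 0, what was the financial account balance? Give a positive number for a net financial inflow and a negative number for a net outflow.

7.2

Goods balance = 306.2 - 255.9 = 50.3
Services balance = -41.3
Trade balance (goods + services) = 50.3 + (-41.3) = 9.0
Net primary income = 122.9 - 132.8 = -9.9
Net secondary income = 2.8
Current account = 9.0 + (-9.9) + 2.8 = 1.9
Financial account = -(1.9 + (-11.0) + 1.9) = 7.2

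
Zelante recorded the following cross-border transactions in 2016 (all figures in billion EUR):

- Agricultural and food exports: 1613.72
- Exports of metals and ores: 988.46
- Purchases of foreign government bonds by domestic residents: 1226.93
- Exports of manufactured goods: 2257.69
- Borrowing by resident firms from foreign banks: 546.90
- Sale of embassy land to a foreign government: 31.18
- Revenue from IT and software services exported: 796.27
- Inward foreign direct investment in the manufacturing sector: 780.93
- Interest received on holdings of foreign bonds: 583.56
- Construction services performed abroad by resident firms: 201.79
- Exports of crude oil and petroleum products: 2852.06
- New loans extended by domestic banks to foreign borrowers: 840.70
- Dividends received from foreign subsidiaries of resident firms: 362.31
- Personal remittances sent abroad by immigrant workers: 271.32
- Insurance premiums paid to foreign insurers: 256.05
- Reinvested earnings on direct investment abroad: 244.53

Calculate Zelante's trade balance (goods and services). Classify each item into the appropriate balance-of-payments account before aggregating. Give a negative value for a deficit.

8453.94

Goods: 2852.06 + 1613.72 + 2257.69 + 988.46 = 7711.93
Services: 796.27 + 201.79 - 256.05 = 742.01
Trade balance = 7711.93 + 742.01 = 8453.94
(Excluded from the trade balance — financial account: purchases of foreign government bonds by domestic residents 1226.93, borrowing by resident firms from foreign banks 546.90, inward foreign direct investment in the manufacturing sector 780.93, new loans extended by domestic banks to foreign borrowers 840.70; capital account: sale of embassy land to a foreign government 31.18; primary income: interest received on holdings of foreign bonds 583.56, dividends received from foreign subsidiaries of resident firms 362.31, reinvested earnings on direct investment abroad 244.53; secondary income: personal remittances sent abroad by immigrant workers 271.32.)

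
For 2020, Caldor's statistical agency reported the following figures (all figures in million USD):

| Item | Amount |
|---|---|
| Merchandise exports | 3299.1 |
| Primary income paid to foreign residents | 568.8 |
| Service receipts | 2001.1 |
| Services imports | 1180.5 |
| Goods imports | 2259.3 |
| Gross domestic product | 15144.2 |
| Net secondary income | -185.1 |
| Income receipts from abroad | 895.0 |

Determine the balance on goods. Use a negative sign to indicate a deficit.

1039.8

Goods balance = 3299.1 - 2259.3 = 1039.8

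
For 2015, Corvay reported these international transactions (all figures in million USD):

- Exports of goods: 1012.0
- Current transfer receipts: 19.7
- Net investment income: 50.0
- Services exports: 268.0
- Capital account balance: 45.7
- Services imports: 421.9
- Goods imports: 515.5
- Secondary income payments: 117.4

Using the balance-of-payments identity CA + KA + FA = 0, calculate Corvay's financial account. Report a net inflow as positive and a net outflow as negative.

-340.6

Goods balance = 1012.0 - 515.5 = 496.5
Services balance = 268.0 - 421.9 = -153.9
Trade balance (goods + services) = 496.5 + (-153.9) = 342.6
Net primary income = 50.0
Net secondary income = 19.7 - 117.4 = -97.7
Current account = 342.6 + 50.0 + (-97.7) = 294.9
Financial account = -(294.9 + 45.7) = -340.6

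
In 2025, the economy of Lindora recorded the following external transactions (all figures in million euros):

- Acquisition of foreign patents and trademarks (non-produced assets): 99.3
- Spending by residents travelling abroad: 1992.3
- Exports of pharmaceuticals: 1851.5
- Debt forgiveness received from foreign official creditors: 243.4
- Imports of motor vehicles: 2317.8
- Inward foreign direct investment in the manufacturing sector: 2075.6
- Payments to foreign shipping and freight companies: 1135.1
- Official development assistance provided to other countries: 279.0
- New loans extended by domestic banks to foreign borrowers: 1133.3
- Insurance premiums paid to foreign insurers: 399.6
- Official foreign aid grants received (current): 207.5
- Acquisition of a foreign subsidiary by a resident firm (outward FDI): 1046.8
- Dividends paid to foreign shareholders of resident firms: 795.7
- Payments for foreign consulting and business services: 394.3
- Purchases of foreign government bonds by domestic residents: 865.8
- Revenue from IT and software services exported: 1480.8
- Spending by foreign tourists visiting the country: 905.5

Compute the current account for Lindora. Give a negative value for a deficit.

Goods: 1851.5 - 2317.8 = -466.3
Services: -1992.3 + 1480.8 - 399.6 - 394.3 - 1135.1 + 905.5 = -1535.0
Primary income: -795.7
Secondary income: 207.5 - 279.0 = -71.5
Current account = (-466.3) + (-1535.0) + (-795.7) + (-71.5) = -2868.5
(Excluded from the current account — capital account: acquisition of foreign patents and trademarks (non-produced assets) 99.3, debt forgiveness received from foreign official creditors 243.4; financial account: inward foreign direct investment in the manufacturing sector 2075.6, new loans extended by domestic banks to foreign borrowers 1133.3, acquisition of a foreign subsidiary by a resident firm (outward FDI) 1046.8, purchases of foreign government bonds by domestic residents 865.8.)

-2868.5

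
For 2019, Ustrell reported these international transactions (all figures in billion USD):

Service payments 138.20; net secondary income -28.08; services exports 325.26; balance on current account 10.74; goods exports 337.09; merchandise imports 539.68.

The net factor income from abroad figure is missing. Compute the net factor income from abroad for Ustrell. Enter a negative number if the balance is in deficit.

Current account = goods balance + services balance + net primary income + net secondary income
Sum of the known components = -43.61
Net factor income from abroad = CA - (known components) = 10.74 - (-43.61) = 54.35

54.35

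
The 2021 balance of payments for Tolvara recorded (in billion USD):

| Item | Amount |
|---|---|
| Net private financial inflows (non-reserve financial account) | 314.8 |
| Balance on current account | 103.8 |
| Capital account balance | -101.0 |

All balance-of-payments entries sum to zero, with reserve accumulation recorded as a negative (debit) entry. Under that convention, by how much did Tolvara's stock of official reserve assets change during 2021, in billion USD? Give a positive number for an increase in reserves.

317.6

Official reserve transactions balance = -(103.8 + (-101.0) + 314.8) = -317.6
An accumulation of reserves is recorded as a debit (negative entry), so the change in the stock of reserves is the negative of that balance.
Change in official reserves = -(-317.6) = 317.6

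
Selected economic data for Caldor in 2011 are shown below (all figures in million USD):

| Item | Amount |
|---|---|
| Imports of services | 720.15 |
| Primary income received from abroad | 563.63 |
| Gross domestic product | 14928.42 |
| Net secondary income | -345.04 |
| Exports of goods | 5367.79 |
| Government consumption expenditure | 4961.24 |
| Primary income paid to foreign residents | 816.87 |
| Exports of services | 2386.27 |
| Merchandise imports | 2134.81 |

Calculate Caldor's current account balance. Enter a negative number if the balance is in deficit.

Goods balance = 5367.79 - 2134.81 = 3232.98
Services balance = 2386.27 - 720.15 = 1666.12
Trade balance (goods + services) = 3232.98 + 1666.12 = 4899.10
Net primary income = 563.63 - 816.87 = -253.24
Net secondary income = -345.04
Current account = 4899.10 + (-253.24) + (-345.04) = 4300.82

4300.82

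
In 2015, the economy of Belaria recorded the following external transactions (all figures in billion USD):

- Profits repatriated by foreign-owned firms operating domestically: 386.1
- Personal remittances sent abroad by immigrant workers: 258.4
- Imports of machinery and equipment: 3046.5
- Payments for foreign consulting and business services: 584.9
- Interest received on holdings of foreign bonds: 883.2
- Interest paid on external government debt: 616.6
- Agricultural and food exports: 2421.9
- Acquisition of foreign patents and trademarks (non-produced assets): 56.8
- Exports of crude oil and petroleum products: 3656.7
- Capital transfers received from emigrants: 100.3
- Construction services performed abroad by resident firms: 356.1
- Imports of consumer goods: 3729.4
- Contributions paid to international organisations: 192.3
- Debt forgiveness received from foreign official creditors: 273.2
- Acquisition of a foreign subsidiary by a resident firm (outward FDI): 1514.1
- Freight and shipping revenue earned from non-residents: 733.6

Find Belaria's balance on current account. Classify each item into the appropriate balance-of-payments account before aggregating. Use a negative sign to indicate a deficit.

Goods: 3656.7 - 3046.5 + 2421.9 - 3729.4 = -697.3
Services: 356.1 + 733.6 - 584.9 = 504.8
Primary income: -616.6 - 386.1 + 883.2 = -119.5
Secondary income: -192.3 - 258.4 = -450.7
Current account = (-697.3) + 504.8 + (-119.5) + (-450.7) = -762.7
(Excluded from the current account — capital account: acquisition of foreign patents and trademarks (non-produced assets) 56.8, capital transfers received from emigrants 100.3, debt forgiveness received from foreign official creditors 273.2; financial account: acquisition of a foreign subsidiary by a resident firm (outward FDI) 1514.1.)

-762.7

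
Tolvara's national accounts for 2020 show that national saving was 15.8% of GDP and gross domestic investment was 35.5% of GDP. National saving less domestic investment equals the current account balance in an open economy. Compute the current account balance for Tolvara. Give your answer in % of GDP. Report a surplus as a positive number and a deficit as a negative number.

-19.7

CA = S - I = 15.8 - 35.5 = -19.7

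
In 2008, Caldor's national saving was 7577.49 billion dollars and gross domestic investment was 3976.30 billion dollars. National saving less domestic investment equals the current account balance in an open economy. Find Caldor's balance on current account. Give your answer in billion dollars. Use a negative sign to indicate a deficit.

3601.19

CA = S - I = 7577.49 - 3976.30 = 3601.19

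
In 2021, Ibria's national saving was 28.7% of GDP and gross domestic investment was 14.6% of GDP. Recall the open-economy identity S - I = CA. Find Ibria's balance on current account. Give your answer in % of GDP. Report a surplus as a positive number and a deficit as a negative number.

CA = S - I = 28.7 - 14.6 = 14.1

14.1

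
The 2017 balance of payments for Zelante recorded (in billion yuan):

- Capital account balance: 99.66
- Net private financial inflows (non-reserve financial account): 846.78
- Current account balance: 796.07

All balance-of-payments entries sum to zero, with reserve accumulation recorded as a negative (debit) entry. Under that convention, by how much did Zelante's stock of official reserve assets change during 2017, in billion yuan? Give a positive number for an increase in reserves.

1742.51

Official reserve transactions balance = -(796.07 + 99.66 + 846.78) = -1742.51
An accumulation of reserves is recorded as a debit (negative entry), so the change in the stock of reserves is the negative of that balance.
Change in official reserves = -(-1742.51) = 1742.51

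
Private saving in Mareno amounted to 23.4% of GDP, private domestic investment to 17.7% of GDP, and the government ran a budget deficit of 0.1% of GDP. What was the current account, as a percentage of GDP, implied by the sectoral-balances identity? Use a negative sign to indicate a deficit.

5.6

By the sectoral-balances identity, CA = (S_private - I) + (T - G).
Private balance = 23.4 - 17.7 = 5.7
Government balance (T - G) = -0.1
CA = 5.7 + (-0.1) = 5.6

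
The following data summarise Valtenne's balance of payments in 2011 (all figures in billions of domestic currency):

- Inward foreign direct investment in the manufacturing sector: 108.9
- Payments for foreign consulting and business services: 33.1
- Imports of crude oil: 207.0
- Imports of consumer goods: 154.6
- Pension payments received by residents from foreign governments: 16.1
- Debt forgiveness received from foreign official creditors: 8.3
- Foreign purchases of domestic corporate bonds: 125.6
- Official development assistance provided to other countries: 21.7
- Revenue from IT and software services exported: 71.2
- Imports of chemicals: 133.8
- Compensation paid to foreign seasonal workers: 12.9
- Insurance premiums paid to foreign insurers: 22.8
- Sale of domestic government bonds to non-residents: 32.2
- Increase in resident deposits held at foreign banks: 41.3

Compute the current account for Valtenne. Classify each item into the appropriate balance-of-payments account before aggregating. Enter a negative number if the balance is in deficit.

-498.6

Goods: -207.0 - 154.6 - 133.8 = -495.4
Services: -22.8 + 71.2 - 33.1 = 15.3
Primary income: -12.9
Secondary income: -21.7 + 16.1 = -5.6
Current account = (-495.4) + 15.3 + (-12.9) + (-5.6) = -498.6
(Excluded from the current account — financial account: inward foreign direct investment in the manufacturing sector 108.9, foreign purchases of domestic corporate bonds 125.6, sale of domestic government bonds to non-residents 32.2, increase in resident deposits held at foreign banks 41.3; capital account: debt forgiveness received from foreign official creditors 8.3.)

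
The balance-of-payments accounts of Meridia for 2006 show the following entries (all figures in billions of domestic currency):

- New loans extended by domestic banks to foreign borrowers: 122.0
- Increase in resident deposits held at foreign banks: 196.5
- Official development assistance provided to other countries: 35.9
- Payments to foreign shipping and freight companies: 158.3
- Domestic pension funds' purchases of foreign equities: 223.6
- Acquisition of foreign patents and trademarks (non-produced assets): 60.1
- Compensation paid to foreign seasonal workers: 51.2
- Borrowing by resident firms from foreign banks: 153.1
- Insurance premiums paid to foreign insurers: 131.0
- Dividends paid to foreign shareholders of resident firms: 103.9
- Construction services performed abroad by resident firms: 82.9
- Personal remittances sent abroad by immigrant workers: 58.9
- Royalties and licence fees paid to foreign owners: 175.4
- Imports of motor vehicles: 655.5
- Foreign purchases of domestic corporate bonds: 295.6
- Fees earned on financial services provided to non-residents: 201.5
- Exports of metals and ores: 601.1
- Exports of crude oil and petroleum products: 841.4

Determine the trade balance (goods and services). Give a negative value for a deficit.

Goods: -655.5 + 841.4 + 601.1 = 787.0
Services: 82.9 + 201.5 - 175.4 - 131.0 - 158.3 = -180.3
Trade balance = 787.0 + (-180.3) = 606.7
(Excluded from the trade balance — financial account: new loans extended by domestic banks to foreign borrowers 122.0, increase in resident deposits held at foreign banks 196.5, domestic pension funds' purchases of foreign equities 223.6, borrowing by resident firms from foreign banks 153.1, foreign purchases of domestic corporate bonds 295.6; secondary income: official development assistance provided to other countries 35.9, personal remittances sent abroad by immigrant workers 58.9; capital account: acquisition of foreign patents and trademarks (non-produced assets) 60.1; primary income: compensation paid to foreign seasonal workers 51.2, dividends paid to foreign shareholders of resident firms 103.9.)

606.7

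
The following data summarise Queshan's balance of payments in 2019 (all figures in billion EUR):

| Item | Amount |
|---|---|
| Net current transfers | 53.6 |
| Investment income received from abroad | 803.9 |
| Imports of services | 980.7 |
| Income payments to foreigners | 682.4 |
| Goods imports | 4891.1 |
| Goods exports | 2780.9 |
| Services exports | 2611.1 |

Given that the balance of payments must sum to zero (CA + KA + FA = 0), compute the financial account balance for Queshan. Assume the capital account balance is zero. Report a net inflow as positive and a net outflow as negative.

304.7

Goods balance = 2780.9 - 4891.1 = -2110.2
Services balance = 2611.1 - 980.7 = 1630.4
Trade balance (goods + services) = -2110.2 + 1630.4 = -479.8
Net primary income = 803.9 - 682.4 = 121.5
Net secondary income = 53.6
Current account = -479.8 + 121.5 + 53.6 = -304.7
Financial account = -(-304.7) = 304.7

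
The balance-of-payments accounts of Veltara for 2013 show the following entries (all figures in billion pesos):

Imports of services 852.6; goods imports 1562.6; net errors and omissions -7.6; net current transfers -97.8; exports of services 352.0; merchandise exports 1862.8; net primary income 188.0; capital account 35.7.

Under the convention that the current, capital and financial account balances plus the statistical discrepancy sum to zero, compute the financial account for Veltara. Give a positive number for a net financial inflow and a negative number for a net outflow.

82.1

Goods balance = 1862.8 - 1562.6 = 300.2
Services balance = 352.0 - 852.6 = -500.6
Trade balance (goods + services) = 300.2 + (-500.6) = -200.4
Net primary income = 188.0
Net secondary income = -97.8
Current account = -200.4 + 188.0 + (-97.8) = -110.2
Financial account = -(-110.2 + 35.7 + (-7.6)) = 82.1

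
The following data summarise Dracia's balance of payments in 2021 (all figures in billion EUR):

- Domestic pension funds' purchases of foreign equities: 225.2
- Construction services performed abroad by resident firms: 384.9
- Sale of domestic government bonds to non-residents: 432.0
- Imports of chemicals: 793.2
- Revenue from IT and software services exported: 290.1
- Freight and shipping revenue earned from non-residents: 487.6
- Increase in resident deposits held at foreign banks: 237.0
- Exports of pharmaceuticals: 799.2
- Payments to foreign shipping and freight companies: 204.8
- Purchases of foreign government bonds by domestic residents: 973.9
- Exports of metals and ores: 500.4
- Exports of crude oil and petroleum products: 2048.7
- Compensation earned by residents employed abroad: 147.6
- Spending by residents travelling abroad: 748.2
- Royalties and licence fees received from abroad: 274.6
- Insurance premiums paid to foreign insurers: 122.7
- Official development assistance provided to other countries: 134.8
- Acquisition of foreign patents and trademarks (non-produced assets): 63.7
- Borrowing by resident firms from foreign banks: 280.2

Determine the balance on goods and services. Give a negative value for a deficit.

2916.6

Goods: -793.2 + 799.2 + 500.4 + 2048.7 = 2555.1
Services: 290.1 - 748.2 + 487.6 - 204.8 - 122.7 + 274.6 + 384.9 = 361.5
Trade balance = 2555.1 + 361.5 = 2916.6
(Excluded from the trade balance — financial account: domestic pension funds' purchases of foreign equities 225.2, sale of domestic government bonds to non-residents 432.0, increase in resident deposits held at foreign banks 237.0, purchases of foreign government bonds by domestic residents 973.9, borrowing by resident firms from foreign banks 280.2; primary income: compensation earned by residents employed abroad 147.6; secondary income: official development assistance provided to other countries 134.8; capital account: acquisition of foreign patents and trademarks (non-produced assets) 63.7.)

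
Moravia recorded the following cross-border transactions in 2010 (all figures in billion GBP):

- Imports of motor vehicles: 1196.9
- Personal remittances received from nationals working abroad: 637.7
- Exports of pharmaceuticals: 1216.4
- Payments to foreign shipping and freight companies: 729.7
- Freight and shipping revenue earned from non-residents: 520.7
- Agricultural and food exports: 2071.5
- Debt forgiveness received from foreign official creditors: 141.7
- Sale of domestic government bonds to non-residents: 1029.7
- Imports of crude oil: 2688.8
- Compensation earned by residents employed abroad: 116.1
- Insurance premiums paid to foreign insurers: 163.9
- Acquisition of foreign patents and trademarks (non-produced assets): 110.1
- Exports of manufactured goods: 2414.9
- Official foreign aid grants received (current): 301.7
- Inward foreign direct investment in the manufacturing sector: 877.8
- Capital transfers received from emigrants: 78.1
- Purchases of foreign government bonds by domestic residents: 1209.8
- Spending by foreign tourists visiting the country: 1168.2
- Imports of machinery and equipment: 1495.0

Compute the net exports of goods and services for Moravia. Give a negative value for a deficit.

Goods: 1216.4 - 2688.8 - 1495.0 - 1196.9 + 2071.5 + 2414.9 = 322.1
Services: -163.9 + 1168.2 + 520.7 - 729.7 = 795.3
Trade balance = 322.1 + 795.3 = 1117.4
(Excluded from the trade balance — secondary income: personal remittances received from nationals working abroad 637.7, official foreign aid grants received (current) 301.7; capital account: debt forgiveness received from foreign official creditors 141.7, acquisition of foreign patents and trademarks (non-produced assets) 110.1, capital transfers received from emigrants 78.1; financial account: sale of domestic government bonds to non-residents 1029.7, inward foreign direct investment in the manufacturing sector 877.8, purchases of foreign government bonds by domestic residents 1209.8; primary income: compensation earned by residents employed abroad 116.1.)

1117.4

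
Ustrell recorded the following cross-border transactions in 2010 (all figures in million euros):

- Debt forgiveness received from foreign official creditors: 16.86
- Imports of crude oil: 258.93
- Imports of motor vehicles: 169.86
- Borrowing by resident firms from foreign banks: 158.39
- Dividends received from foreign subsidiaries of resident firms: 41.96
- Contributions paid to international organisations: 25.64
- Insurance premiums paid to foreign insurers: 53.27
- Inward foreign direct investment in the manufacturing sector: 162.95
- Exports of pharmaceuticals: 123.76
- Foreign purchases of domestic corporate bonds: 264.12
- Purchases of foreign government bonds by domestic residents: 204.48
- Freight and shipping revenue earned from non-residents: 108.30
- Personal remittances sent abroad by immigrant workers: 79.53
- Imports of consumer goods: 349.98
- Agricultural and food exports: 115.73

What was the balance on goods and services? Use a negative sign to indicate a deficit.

Goods: 123.76 - 349.98 - 169.86 + 115.73 - 258.93 = -539.28
Services: 108.30 - 53.27 = 55.03
Trade balance = -539.28 + 55.03 = -484.25
(Excluded from the trade balance — capital account: debt forgiveness received from foreign official creditors 16.86; financial account: borrowing by resident firms from foreign banks 158.39, inward foreign direct investment in the manufacturing sector 162.95, foreign purchases of domestic corporate bonds 264.12, purchases of foreign government bonds by domestic residents 204.48; primary income: dividends received from foreign subsidiaries of resident firms 41.96; secondary income: contributions paid to international organisations 25.64, personal remittances sent abroad by immigrant workers 79.53.)

-484.25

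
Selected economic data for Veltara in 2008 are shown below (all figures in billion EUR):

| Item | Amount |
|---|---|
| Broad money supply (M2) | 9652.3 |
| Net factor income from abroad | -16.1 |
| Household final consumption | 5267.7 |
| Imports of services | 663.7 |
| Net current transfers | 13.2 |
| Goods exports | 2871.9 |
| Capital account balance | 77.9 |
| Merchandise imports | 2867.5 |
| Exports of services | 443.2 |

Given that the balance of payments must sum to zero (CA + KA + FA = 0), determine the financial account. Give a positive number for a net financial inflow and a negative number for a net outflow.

141.1

Goods balance = 2871.9 - 2867.5 = 4.4
Services balance = 443.2 - 663.7 = -220.5
Trade balance (goods + services) = 4.4 + (-220.5) = -216.1
Net primary income = -16.1
Net secondary income = 13.2
Current account = -216.1 + (-16.1) + 13.2 = -219.0
Financial account = -(-219.0 + 77.9) = 141.1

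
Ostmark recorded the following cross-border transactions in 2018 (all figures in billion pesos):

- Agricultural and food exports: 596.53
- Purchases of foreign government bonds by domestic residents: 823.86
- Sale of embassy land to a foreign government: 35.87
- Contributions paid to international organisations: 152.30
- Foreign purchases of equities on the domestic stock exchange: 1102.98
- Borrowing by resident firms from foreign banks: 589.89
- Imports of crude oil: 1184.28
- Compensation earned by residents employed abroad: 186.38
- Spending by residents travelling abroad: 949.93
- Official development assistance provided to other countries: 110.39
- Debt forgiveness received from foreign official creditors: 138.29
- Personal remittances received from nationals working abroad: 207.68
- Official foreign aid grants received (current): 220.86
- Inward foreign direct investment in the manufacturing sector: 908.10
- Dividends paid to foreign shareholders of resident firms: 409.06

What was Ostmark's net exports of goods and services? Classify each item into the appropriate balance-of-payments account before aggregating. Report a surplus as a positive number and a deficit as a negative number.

-1537.68

Goods: -1184.28 + 596.53 = -587.75
Services: -949.93
Trade balance = -587.75 + (-949.93) = -1537.68
(Excluded from the trade balance — financial account: purchases of foreign government bonds by domestic residents 823.86, foreign purchases of equities on the domestic stock exchange 1102.98, borrowing by resident firms from foreign banks 589.89, inward foreign direct investment in the manufacturing sector 908.10; capital account: sale of embassy land to a foreign government 35.87, debt forgiveness received from foreign official creditors 138.29; secondary income: contributions paid to international organisations 152.30, official development assistance provided to other countries 110.39, personal remittances received from nationals working abroad 207.68, official foreign aid grants received (current) 220.86; primary income: compensation earned by residents employed abroad 186.38, dividends paid to foreign shareholders of resident firms 409.06.)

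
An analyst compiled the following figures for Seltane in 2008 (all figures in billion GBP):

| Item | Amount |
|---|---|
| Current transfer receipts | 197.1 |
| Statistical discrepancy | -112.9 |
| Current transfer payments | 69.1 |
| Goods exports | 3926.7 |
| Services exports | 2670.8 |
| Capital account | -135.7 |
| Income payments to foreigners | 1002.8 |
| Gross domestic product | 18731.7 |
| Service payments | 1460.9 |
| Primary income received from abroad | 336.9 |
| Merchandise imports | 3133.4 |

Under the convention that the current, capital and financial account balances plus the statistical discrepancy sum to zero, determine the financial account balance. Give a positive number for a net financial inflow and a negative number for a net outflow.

Goods balance = 3926.7 - 3133.4 = 793.3
Services balance = 2670.8 - 1460.9 = 1209.9
Trade balance (goods + services) = 793.3 + 1209.9 = 2003.2
Net primary income = 336.9 - 1002.8 = -665.9
Net secondary income = 197.1 - 69.1 = 128.0
Current account = 2003.2 + (-665.9) + 128.0 = 1465.3
Financial account = -(1465.3 + (-135.7) + (-112.9)) = -1216.7

-1216.7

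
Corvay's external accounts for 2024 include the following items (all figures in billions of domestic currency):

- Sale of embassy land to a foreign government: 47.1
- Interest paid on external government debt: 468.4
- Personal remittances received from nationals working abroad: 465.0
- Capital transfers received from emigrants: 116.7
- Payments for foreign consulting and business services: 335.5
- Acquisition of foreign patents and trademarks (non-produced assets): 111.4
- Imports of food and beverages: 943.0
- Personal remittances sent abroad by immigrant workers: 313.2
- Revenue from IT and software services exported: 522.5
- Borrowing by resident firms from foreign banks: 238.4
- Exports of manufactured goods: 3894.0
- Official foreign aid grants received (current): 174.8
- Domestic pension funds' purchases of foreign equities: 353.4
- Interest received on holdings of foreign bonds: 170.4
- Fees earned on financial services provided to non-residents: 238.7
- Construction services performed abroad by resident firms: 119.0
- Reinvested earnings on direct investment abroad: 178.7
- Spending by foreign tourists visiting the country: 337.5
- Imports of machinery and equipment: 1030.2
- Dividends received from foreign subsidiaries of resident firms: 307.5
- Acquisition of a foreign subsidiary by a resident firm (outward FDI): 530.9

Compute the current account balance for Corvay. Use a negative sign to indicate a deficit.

3317.8

Goods: -943.0 + 3894.0 - 1030.2 = 1920.8
Services: -335.5 + 522.5 + 337.5 + 119.0 + 238.7 = 882.2
Primary income: -468.4 + 307.5 + 170.4 + 178.7 = 188.2
Secondary income: -313.2 + 465.0 + 174.8 = 326.6
Current account = 1920.8 + 882.2 + 188.2 + 326.6 = 3317.8
(Excluded from the current account — capital account: sale of embassy land to a foreign government 47.1, capital transfers received from emigrants 116.7, acquisition of foreign patents and trademarks (non-produced assets) 111.4; financial account: borrowing by resident firms from foreign banks 238.4, domestic pension funds' purchases of foreign equities 353.4, acquisition of a foreign subsidiary by a resident firm (outward FDI) 530.9.)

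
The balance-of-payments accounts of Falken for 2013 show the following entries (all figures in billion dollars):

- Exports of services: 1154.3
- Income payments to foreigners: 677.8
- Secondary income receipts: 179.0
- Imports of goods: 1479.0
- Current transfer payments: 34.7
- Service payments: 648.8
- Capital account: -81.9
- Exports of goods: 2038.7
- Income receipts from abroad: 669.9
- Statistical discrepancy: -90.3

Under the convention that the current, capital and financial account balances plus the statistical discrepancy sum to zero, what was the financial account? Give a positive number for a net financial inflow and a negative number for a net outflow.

-1029.4

Goods balance = 2038.7 - 1479.0 = 559.7
Services balance = 1154.3 - 648.8 = 505.5
Trade balance (goods + services) = 559.7 + 505.5 = 1065.2
Net primary income = 669.9 - 677.8 = -7.9
Net secondary income = 179.0 - 34.7 = 144.3
Current account = 1065.2 + (-7.9) + 144.3 = 1201.6
Financial account = -(1201.6 + (-81.9) + (-90.3)) = -1029.4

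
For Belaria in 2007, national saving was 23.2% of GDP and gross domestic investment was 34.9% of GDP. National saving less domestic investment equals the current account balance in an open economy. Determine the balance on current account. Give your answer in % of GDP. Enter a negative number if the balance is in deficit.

-11.7

CA = S - I = 23.2 - 34.9 = -11.7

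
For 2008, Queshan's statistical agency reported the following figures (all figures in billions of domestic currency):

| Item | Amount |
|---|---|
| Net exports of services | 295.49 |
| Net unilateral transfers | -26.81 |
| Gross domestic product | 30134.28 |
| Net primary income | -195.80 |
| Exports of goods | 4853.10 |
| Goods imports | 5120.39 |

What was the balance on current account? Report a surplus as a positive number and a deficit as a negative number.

Goods balance = 4853.10 - 5120.39 = -267.29
Services balance = 295.49
Trade balance (goods + services) = -267.29 + 295.49 = 28.20
Net primary income = -195.80
Net secondary income = -26.81
Current account = 28.20 + (-195.80) + (-26.81) = -194.41

-194.41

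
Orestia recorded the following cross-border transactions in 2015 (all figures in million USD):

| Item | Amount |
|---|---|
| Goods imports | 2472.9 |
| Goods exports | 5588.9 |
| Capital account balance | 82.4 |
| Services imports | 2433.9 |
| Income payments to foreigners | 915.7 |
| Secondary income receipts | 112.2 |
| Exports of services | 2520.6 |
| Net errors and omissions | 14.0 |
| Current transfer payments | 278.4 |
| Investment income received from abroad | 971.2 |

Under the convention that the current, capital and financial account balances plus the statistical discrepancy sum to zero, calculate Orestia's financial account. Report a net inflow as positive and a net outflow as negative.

-3188.4

Goods balance = 5588.9 - 2472.9 = 3116.0
Services balance = 2520.6 - 2433.9 = 86.7
Trade balance (goods + services) = 3116.0 + 86.7 = 3202.7
Net primary income = 971.2 - 915.7 = 55.5
Net secondary income = 112.2 - 278.4 = -166.2
Current account = 3202.7 + 55.5 + (-166.2) = 3092.0
Financial account = -(3092.0 + 82.4 + 14.0) = -3188.4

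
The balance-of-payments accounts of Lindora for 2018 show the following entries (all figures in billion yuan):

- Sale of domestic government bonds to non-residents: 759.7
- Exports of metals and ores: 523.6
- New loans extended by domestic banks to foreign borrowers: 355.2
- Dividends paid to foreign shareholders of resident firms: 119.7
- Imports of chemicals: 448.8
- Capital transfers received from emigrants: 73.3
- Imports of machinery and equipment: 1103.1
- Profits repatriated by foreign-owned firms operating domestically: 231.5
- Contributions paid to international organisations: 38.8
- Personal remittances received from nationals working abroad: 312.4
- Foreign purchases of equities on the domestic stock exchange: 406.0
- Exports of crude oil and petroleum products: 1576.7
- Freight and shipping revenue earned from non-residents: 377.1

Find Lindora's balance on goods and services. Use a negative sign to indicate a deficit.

Goods: 523.6 - 1103.1 - 448.8 + 1576.7 = 548.4
Services: 377.1
Trade balance = 548.4 + 377.1 = 925.5
(Excluded from the trade balance — financial account: sale of domestic government bonds to non-residents 759.7, new loans extended by domestic banks to foreign borrowers 355.2, foreign purchases of equities on the domestic stock exchange 406.0; primary income: dividends paid to foreign shareholders of resident firms 119.7, profits repatriated by foreign-owned firms operating domestically 231.5; capital account: capital transfers received from emigrants 73.3; secondary income: contributions paid to international organisations 38.8, personal remittances received from nationals working abroad 312.4.)

925.5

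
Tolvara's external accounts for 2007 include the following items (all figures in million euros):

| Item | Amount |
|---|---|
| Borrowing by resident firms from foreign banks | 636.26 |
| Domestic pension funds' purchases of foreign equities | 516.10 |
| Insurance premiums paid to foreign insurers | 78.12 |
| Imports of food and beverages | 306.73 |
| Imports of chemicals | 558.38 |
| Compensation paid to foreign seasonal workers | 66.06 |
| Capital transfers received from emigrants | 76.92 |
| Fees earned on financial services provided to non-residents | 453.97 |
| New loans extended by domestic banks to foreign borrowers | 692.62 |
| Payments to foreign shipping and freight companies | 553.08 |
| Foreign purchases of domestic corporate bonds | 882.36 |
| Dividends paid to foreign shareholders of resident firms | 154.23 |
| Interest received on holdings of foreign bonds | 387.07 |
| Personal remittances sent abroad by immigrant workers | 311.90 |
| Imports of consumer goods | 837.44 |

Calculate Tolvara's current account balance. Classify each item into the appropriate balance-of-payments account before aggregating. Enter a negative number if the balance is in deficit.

Goods: -837.44 - 558.38 - 306.73 = -1702.55
Services: 453.97 - 78.12 - 553.08 = -177.23
Primary income: -66.06 - 154.23 + 387.07 = 166.78
Secondary income: -311.90
Current account = (-1702.55) + (-177.23) + 166.78 + (-311.90) = -2024.90
(Excluded from the current account — financial account: borrowing by resident firms from foreign banks 636.26, domestic pension funds' purchases of foreign equities 516.10, new loans extended by domestic banks to foreign borrowers 692.62, foreign purchases of domestic corporate bonds 882.36; capital account: capital transfers received from emigrants 76.92.)

-2024.90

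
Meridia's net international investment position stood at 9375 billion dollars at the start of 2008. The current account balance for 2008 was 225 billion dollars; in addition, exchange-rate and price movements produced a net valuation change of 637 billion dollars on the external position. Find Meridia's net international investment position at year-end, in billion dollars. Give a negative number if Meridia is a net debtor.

10237

Change in NIIP = current account + net valuation change = 225 + 637 = 862
End-of-year NIIP = 9375 + 862 = 10237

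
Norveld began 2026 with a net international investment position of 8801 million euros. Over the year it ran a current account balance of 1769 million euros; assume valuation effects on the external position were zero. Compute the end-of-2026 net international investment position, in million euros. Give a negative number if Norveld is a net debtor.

10570

With no valuation effects, change in NIIP = current account = 1769
End-of-year NIIP = 8801 + 1769 = 10570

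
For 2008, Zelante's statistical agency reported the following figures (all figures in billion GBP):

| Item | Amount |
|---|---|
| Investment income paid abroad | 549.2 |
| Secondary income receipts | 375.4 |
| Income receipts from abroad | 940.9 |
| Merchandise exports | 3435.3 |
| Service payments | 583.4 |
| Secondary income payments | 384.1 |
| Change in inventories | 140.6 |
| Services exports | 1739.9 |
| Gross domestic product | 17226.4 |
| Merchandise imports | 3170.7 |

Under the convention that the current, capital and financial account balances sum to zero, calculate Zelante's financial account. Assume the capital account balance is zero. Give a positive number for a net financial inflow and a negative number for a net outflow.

-1804.1

Goods balance = 3435.3 - 3170.7 = 264.6
Services balance = 1739.9 - 583.4 = 1156.5
Trade balance (goods + services) = 264.6 + 1156.5 = 1421.1
Net primary income = 940.9 - 549.2 = 391.7
Net secondary income = 375.4 - 384.1 = -8.7
Current account = 1421.1 + 391.7 + (-8.7) = 1804.1
Financial account = -(1804.1) = -1804.1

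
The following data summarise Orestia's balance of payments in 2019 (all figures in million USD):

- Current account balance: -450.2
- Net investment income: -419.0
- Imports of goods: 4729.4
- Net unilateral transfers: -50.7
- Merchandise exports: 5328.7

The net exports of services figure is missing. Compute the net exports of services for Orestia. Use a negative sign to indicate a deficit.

-579.8

Current account = goods balance + services balance + net primary income + net secondary income
Sum of the known components = 129.6
Net exports of services = CA - (known components) = -450.2 - 129.6 = -579.8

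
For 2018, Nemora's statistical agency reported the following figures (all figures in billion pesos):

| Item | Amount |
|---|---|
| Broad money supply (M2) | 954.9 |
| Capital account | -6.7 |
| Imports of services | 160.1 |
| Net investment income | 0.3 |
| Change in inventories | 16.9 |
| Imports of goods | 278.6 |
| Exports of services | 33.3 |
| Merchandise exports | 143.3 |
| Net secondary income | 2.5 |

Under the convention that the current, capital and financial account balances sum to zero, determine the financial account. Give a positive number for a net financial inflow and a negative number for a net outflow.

266.0

Goods balance = 143.3 - 278.6 = -135.3
Services balance = 33.3 - 160.1 = -126.8
Trade balance (goods + services) = -135.3 + (-126.8) = -262.1
Net primary income = 0.3
Net secondary income = 2.5
Current account = -262.1 + 0.3 + 2.5 = -259.3
Financial account = -(-259.3 + (-6.7)) = 266.0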